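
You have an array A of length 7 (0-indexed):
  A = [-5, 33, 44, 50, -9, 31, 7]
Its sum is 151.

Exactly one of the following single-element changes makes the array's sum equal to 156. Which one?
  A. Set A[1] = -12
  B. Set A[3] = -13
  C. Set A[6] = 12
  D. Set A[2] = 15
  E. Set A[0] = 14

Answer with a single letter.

Option A: A[1] 33->-12, delta=-45, new_sum=151+(-45)=106
Option B: A[3] 50->-13, delta=-63, new_sum=151+(-63)=88
Option C: A[6] 7->12, delta=5, new_sum=151+(5)=156 <-- matches target
Option D: A[2] 44->15, delta=-29, new_sum=151+(-29)=122
Option E: A[0] -5->14, delta=19, new_sum=151+(19)=170

Answer: C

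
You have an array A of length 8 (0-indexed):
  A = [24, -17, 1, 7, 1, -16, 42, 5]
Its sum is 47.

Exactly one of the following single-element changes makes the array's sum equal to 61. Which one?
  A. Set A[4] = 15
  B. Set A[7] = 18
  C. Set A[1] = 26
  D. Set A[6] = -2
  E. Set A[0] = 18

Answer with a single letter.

Option A: A[4] 1->15, delta=14, new_sum=47+(14)=61 <-- matches target
Option B: A[7] 5->18, delta=13, new_sum=47+(13)=60
Option C: A[1] -17->26, delta=43, new_sum=47+(43)=90
Option D: A[6] 42->-2, delta=-44, new_sum=47+(-44)=3
Option E: A[0] 24->18, delta=-6, new_sum=47+(-6)=41

Answer: A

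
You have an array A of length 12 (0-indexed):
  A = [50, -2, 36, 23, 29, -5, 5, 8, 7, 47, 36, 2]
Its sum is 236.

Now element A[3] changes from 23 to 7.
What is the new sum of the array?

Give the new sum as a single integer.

Old value at index 3: 23
New value at index 3: 7
Delta = 7 - 23 = -16
New sum = old_sum + delta = 236 + (-16) = 220

Answer: 220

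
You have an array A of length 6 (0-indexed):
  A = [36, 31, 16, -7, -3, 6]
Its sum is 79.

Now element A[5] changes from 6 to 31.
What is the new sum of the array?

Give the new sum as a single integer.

Answer: 104

Derivation:
Old value at index 5: 6
New value at index 5: 31
Delta = 31 - 6 = 25
New sum = old_sum + delta = 79 + (25) = 104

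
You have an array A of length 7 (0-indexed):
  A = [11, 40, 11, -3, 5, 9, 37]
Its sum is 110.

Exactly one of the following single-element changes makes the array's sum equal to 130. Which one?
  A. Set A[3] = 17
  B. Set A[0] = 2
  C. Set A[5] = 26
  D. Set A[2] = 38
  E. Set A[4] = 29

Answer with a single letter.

Answer: A

Derivation:
Option A: A[3] -3->17, delta=20, new_sum=110+(20)=130 <-- matches target
Option B: A[0] 11->2, delta=-9, new_sum=110+(-9)=101
Option C: A[5] 9->26, delta=17, new_sum=110+(17)=127
Option D: A[2] 11->38, delta=27, new_sum=110+(27)=137
Option E: A[4] 5->29, delta=24, new_sum=110+(24)=134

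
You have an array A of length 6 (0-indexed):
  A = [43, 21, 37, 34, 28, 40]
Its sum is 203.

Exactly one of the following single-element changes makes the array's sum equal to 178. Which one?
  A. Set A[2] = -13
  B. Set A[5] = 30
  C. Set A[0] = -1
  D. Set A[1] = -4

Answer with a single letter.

Answer: D

Derivation:
Option A: A[2] 37->-13, delta=-50, new_sum=203+(-50)=153
Option B: A[5] 40->30, delta=-10, new_sum=203+(-10)=193
Option C: A[0] 43->-1, delta=-44, new_sum=203+(-44)=159
Option D: A[1] 21->-4, delta=-25, new_sum=203+(-25)=178 <-- matches target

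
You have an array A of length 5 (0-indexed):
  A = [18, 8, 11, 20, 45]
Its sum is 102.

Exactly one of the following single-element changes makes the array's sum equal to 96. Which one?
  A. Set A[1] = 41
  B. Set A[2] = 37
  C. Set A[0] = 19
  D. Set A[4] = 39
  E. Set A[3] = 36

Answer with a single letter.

Answer: D

Derivation:
Option A: A[1] 8->41, delta=33, new_sum=102+(33)=135
Option B: A[2] 11->37, delta=26, new_sum=102+(26)=128
Option C: A[0] 18->19, delta=1, new_sum=102+(1)=103
Option D: A[4] 45->39, delta=-6, new_sum=102+(-6)=96 <-- matches target
Option E: A[3] 20->36, delta=16, new_sum=102+(16)=118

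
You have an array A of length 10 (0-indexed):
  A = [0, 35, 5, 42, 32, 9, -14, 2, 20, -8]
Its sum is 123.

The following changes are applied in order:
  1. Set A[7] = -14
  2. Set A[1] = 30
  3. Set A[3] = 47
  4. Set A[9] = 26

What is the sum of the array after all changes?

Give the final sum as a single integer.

Initial sum: 123
Change 1: A[7] 2 -> -14, delta = -16, sum = 107
Change 2: A[1] 35 -> 30, delta = -5, sum = 102
Change 3: A[3] 42 -> 47, delta = 5, sum = 107
Change 4: A[9] -8 -> 26, delta = 34, sum = 141

Answer: 141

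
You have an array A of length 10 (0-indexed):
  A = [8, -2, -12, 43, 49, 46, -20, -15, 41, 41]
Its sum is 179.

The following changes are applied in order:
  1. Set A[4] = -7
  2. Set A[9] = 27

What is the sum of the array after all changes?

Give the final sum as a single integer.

Answer: 109

Derivation:
Initial sum: 179
Change 1: A[4] 49 -> -7, delta = -56, sum = 123
Change 2: A[9] 41 -> 27, delta = -14, sum = 109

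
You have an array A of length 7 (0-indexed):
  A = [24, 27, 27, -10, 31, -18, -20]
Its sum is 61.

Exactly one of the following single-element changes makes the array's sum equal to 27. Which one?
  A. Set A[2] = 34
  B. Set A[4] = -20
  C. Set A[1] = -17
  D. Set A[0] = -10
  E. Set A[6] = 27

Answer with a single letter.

Option A: A[2] 27->34, delta=7, new_sum=61+(7)=68
Option B: A[4] 31->-20, delta=-51, new_sum=61+(-51)=10
Option C: A[1] 27->-17, delta=-44, new_sum=61+(-44)=17
Option D: A[0] 24->-10, delta=-34, new_sum=61+(-34)=27 <-- matches target
Option E: A[6] -20->27, delta=47, new_sum=61+(47)=108

Answer: D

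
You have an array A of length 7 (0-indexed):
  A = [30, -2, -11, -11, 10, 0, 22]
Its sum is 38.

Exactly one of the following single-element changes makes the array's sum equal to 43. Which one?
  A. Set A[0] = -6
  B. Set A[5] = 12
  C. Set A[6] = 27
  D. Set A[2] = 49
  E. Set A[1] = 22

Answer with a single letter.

Answer: C

Derivation:
Option A: A[0] 30->-6, delta=-36, new_sum=38+(-36)=2
Option B: A[5] 0->12, delta=12, new_sum=38+(12)=50
Option C: A[6] 22->27, delta=5, new_sum=38+(5)=43 <-- matches target
Option D: A[2] -11->49, delta=60, new_sum=38+(60)=98
Option E: A[1] -2->22, delta=24, new_sum=38+(24)=62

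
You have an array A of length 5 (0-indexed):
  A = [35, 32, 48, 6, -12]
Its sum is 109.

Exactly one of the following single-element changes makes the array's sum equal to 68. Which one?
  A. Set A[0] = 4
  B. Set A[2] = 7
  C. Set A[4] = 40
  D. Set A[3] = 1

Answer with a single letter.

Answer: B

Derivation:
Option A: A[0] 35->4, delta=-31, new_sum=109+(-31)=78
Option B: A[2] 48->7, delta=-41, new_sum=109+(-41)=68 <-- matches target
Option C: A[4] -12->40, delta=52, new_sum=109+(52)=161
Option D: A[3] 6->1, delta=-5, new_sum=109+(-5)=104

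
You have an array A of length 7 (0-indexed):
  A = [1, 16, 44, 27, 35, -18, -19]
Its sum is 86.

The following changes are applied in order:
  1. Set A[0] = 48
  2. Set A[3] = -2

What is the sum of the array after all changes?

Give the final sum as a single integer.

Answer: 104

Derivation:
Initial sum: 86
Change 1: A[0] 1 -> 48, delta = 47, sum = 133
Change 2: A[3] 27 -> -2, delta = -29, sum = 104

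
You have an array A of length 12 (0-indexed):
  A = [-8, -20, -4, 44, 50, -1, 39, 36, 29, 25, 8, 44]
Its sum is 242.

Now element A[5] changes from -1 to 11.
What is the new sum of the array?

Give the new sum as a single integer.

Answer: 254

Derivation:
Old value at index 5: -1
New value at index 5: 11
Delta = 11 - -1 = 12
New sum = old_sum + delta = 242 + (12) = 254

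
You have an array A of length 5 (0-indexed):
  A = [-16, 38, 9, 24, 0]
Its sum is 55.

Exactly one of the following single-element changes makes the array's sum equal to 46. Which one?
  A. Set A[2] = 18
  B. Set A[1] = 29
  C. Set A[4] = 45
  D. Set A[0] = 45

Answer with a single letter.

Answer: B

Derivation:
Option A: A[2] 9->18, delta=9, new_sum=55+(9)=64
Option B: A[1] 38->29, delta=-9, new_sum=55+(-9)=46 <-- matches target
Option C: A[4] 0->45, delta=45, new_sum=55+(45)=100
Option D: A[0] -16->45, delta=61, new_sum=55+(61)=116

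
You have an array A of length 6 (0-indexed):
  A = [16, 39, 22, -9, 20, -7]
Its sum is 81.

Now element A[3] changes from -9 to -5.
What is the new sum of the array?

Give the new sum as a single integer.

Old value at index 3: -9
New value at index 3: -5
Delta = -5 - -9 = 4
New sum = old_sum + delta = 81 + (4) = 85

Answer: 85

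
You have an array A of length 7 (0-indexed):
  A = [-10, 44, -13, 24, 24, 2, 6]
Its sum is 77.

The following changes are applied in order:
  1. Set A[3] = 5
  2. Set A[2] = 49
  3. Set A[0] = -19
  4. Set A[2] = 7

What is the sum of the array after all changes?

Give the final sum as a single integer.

Answer: 69

Derivation:
Initial sum: 77
Change 1: A[3] 24 -> 5, delta = -19, sum = 58
Change 2: A[2] -13 -> 49, delta = 62, sum = 120
Change 3: A[0] -10 -> -19, delta = -9, sum = 111
Change 4: A[2] 49 -> 7, delta = -42, sum = 69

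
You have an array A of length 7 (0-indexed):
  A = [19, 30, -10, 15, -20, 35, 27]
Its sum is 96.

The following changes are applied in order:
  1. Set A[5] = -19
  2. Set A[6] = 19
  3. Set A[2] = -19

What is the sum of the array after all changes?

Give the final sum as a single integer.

Initial sum: 96
Change 1: A[5] 35 -> -19, delta = -54, sum = 42
Change 2: A[6] 27 -> 19, delta = -8, sum = 34
Change 3: A[2] -10 -> -19, delta = -9, sum = 25

Answer: 25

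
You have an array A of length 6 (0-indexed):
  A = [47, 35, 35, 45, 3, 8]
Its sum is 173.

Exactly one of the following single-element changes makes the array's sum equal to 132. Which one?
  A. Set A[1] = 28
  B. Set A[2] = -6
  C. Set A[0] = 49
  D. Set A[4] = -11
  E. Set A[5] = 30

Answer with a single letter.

Option A: A[1] 35->28, delta=-7, new_sum=173+(-7)=166
Option B: A[2] 35->-6, delta=-41, new_sum=173+(-41)=132 <-- matches target
Option C: A[0] 47->49, delta=2, new_sum=173+(2)=175
Option D: A[4] 3->-11, delta=-14, new_sum=173+(-14)=159
Option E: A[5] 8->30, delta=22, new_sum=173+(22)=195

Answer: B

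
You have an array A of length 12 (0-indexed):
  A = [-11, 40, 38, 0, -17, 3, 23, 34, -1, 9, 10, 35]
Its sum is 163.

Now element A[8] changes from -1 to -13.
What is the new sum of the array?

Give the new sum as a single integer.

Answer: 151

Derivation:
Old value at index 8: -1
New value at index 8: -13
Delta = -13 - -1 = -12
New sum = old_sum + delta = 163 + (-12) = 151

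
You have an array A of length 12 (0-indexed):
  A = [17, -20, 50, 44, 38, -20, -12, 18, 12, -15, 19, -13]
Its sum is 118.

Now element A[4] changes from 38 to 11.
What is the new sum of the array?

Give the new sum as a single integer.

Old value at index 4: 38
New value at index 4: 11
Delta = 11 - 38 = -27
New sum = old_sum + delta = 118 + (-27) = 91

Answer: 91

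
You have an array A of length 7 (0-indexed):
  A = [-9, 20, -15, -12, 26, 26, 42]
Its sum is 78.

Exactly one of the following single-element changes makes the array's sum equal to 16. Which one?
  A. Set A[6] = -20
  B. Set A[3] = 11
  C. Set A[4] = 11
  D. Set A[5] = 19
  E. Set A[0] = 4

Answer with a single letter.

Answer: A

Derivation:
Option A: A[6] 42->-20, delta=-62, new_sum=78+(-62)=16 <-- matches target
Option B: A[3] -12->11, delta=23, new_sum=78+(23)=101
Option C: A[4] 26->11, delta=-15, new_sum=78+(-15)=63
Option D: A[5] 26->19, delta=-7, new_sum=78+(-7)=71
Option E: A[0] -9->4, delta=13, new_sum=78+(13)=91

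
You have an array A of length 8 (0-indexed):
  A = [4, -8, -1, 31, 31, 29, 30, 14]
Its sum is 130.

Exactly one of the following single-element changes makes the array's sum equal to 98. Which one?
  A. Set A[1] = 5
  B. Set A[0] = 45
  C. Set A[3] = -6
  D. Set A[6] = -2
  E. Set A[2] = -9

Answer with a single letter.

Option A: A[1] -8->5, delta=13, new_sum=130+(13)=143
Option B: A[0] 4->45, delta=41, new_sum=130+(41)=171
Option C: A[3] 31->-6, delta=-37, new_sum=130+(-37)=93
Option D: A[6] 30->-2, delta=-32, new_sum=130+(-32)=98 <-- matches target
Option E: A[2] -1->-9, delta=-8, new_sum=130+(-8)=122

Answer: D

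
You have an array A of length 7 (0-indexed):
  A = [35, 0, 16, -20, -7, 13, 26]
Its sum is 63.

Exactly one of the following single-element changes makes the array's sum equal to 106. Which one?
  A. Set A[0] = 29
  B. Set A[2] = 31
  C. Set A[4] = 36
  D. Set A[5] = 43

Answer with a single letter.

Answer: C

Derivation:
Option A: A[0] 35->29, delta=-6, new_sum=63+(-6)=57
Option B: A[2] 16->31, delta=15, new_sum=63+(15)=78
Option C: A[4] -7->36, delta=43, new_sum=63+(43)=106 <-- matches target
Option D: A[5] 13->43, delta=30, new_sum=63+(30)=93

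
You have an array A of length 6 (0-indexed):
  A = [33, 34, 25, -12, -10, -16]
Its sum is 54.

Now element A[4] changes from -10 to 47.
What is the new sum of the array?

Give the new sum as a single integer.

Answer: 111

Derivation:
Old value at index 4: -10
New value at index 4: 47
Delta = 47 - -10 = 57
New sum = old_sum + delta = 54 + (57) = 111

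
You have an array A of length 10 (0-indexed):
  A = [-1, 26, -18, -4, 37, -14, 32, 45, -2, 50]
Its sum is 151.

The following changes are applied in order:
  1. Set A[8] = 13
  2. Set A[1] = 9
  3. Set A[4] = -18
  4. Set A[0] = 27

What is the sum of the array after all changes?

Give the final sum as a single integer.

Initial sum: 151
Change 1: A[8] -2 -> 13, delta = 15, sum = 166
Change 2: A[1] 26 -> 9, delta = -17, sum = 149
Change 3: A[4] 37 -> -18, delta = -55, sum = 94
Change 4: A[0] -1 -> 27, delta = 28, sum = 122

Answer: 122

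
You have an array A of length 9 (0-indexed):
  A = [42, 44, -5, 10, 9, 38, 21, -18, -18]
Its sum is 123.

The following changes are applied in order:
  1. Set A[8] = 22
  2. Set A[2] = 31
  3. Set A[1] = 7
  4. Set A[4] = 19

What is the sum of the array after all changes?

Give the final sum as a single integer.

Initial sum: 123
Change 1: A[8] -18 -> 22, delta = 40, sum = 163
Change 2: A[2] -5 -> 31, delta = 36, sum = 199
Change 3: A[1] 44 -> 7, delta = -37, sum = 162
Change 4: A[4] 9 -> 19, delta = 10, sum = 172

Answer: 172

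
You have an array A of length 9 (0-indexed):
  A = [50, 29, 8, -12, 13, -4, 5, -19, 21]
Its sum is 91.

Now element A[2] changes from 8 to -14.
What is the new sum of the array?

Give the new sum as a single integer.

Old value at index 2: 8
New value at index 2: -14
Delta = -14 - 8 = -22
New sum = old_sum + delta = 91 + (-22) = 69

Answer: 69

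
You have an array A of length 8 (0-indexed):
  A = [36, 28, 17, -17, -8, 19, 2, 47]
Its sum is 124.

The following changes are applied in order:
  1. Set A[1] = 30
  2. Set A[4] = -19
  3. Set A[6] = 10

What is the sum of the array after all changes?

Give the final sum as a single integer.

Initial sum: 124
Change 1: A[1] 28 -> 30, delta = 2, sum = 126
Change 2: A[4] -8 -> -19, delta = -11, sum = 115
Change 3: A[6] 2 -> 10, delta = 8, sum = 123

Answer: 123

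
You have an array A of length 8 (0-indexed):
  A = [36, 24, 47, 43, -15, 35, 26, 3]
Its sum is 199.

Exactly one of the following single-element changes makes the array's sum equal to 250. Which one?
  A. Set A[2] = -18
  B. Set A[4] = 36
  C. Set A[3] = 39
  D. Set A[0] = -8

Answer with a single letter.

Option A: A[2] 47->-18, delta=-65, new_sum=199+(-65)=134
Option B: A[4] -15->36, delta=51, new_sum=199+(51)=250 <-- matches target
Option C: A[3] 43->39, delta=-4, new_sum=199+(-4)=195
Option D: A[0] 36->-8, delta=-44, new_sum=199+(-44)=155

Answer: B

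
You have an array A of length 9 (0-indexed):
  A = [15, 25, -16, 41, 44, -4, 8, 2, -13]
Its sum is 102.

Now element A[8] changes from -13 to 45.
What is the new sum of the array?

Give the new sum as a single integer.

Old value at index 8: -13
New value at index 8: 45
Delta = 45 - -13 = 58
New sum = old_sum + delta = 102 + (58) = 160

Answer: 160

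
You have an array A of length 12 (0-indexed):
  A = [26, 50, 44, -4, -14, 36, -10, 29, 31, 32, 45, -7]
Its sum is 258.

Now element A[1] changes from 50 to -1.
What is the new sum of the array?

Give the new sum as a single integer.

Old value at index 1: 50
New value at index 1: -1
Delta = -1 - 50 = -51
New sum = old_sum + delta = 258 + (-51) = 207

Answer: 207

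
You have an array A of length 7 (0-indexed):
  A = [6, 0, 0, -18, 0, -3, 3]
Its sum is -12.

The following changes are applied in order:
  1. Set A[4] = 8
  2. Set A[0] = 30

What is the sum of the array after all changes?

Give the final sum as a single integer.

Initial sum: -12
Change 1: A[4] 0 -> 8, delta = 8, sum = -4
Change 2: A[0] 6 -> 30, delta = 24, sum = 20

Answer: 20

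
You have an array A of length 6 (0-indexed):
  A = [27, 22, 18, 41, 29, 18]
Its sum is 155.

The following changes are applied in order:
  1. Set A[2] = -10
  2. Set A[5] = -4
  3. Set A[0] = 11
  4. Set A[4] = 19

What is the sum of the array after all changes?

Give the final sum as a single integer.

Initial sum: 155
Change 1: A[2] 18 -> -10, delta = -28, sum = 127
Change 2: A[5] 18 -> -4, delta = -22, sum = 105
Change 3: A[0] 27 -> 11, delta = -16, sum = 89
Change 4: A[4] 29 -> 19, delta = -10, sum = 79

Answer: 79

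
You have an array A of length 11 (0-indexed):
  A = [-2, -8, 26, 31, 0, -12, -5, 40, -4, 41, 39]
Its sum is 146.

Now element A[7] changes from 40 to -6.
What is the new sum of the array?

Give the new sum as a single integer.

Old value at index 7: 40
New value at index 7: -6
Delta = -6 - 40 = -46
New sum = old_sum + delta = 146 + (-46) = 100

Answer: 100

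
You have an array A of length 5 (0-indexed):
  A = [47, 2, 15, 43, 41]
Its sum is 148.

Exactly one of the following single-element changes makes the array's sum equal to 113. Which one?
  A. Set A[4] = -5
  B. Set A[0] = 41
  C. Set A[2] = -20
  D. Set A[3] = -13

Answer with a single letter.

Answer: C

Derivation:
Option A: A[4] 41->-5, delta=-46, new_sum=148+(-46)=102
Option B: A[0] 47->41, delta=-6, new_sum=148+(-6)=142
Option C: A[2] 15->-20, delta=-35, new_sum=148+(-35)=113 <-- matches target
Option D: A[3] 43->-13, delta=-56, new_sum=148+(-56)=92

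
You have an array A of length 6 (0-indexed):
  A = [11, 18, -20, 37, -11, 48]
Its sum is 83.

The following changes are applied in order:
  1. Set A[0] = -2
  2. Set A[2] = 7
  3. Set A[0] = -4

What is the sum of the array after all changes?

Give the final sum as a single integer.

Answer: 95

Derivation:
Initial sum: 83
Change 1: A[0] 11 -> -2, delta = -13, sum = 70
Change 2: A[2] -20 -> 7, delta = 27, sum = 97
Change 3: A[0] -2 -> -4, delta = -2, sum = 95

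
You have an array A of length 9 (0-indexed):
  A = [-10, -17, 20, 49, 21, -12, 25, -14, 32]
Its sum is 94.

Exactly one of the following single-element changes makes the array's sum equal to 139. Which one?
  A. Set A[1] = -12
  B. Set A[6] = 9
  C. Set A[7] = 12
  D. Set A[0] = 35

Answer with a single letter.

Option A: A[1] -17->-12, delta=5, new_sum=94+(5)=99
Option B: A[6] 25->9, delta=-16, new_sum=94+(-16)=78
Option C: A[7] -14->12, delta=26, new_sum=94+(26)=120
Option D: A[0] -10->35, delta=45, new_sum=94+(45)=139 <-- matches target

Answer: D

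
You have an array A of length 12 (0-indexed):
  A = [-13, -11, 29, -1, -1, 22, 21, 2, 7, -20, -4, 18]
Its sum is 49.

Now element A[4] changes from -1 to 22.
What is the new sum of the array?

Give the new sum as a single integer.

Answer: 72

Derivation:
Old value at index 4: -1
New value at index 4: 22
Delta = 22 - -1 = 23
New sum = old_sum + delta = 49 + (23) = 72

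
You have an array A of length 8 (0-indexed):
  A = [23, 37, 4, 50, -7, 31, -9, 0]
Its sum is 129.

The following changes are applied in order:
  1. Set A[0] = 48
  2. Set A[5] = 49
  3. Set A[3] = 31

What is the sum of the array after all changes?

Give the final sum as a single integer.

Answer: 153

Derivation:
Initial sum: 129
Change 1: A[0] 23 -> 48, delta = 25, sum = 154
Change 2: A[5] 31 -> 49, delta = 18, sum = 172
Change 3: A[3] 50 -> 31, delta = -19, sum = 153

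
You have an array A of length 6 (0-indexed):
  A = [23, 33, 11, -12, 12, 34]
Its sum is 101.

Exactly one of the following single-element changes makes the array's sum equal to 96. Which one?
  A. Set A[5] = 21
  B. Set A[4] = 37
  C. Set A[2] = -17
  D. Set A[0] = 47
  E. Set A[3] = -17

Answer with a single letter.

Option A: A[5] 34->21, delta=-13, new_sum=101+(-13)=88
Option B: A[4] 12->37, delta=25, new_sum=101+(25)=126
Option C: A[2] 11->-17, delta=-28, new_sum=101+(-28)=73
Option D: A[0] 23->47, delta=24, new_sum=101+(24)=125
Option E: A[3] -12->-17, delta=-5, new_sum=101+(-5)=96 <-- matches target

Answer: E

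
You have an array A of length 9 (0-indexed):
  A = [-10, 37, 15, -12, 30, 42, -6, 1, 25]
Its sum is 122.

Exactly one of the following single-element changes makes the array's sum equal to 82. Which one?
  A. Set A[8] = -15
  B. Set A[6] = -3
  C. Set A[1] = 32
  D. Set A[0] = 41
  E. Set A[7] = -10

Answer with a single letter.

Option A: A[8] 25->-15, delta=-40, new_sum=122+(-40)=82 <-- matches target
Option B: A[6] -6->-3, delta=3, new_sum=122+(3)=125
Option C: A[1] 37->32, delta=-5, new_sum=122+(-5)=117
Option D: A[0] -10->41, delta=51, new_sum=122+(51)=173
Option E: A[7] 1->-10, delta=-11, new_sum=122+(-11)=111

Answer: A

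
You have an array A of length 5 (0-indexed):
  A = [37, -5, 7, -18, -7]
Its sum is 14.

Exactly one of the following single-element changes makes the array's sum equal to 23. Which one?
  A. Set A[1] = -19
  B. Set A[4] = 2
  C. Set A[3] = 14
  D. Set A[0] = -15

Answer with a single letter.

Answer: B

Derivation:
Option A: A[1] -5->-19, delta=-14, new_sum=14+(-14)=0
Option B: A[4] -7->2, delta=9, new_sum=14+(9)=23 <-- matches target
Option C: A[3] -18->14, delta=32, new_sum=14+(32)=46
Option D: A[0] 37->-15, delta=-52, new_sum=14+(-52)=-38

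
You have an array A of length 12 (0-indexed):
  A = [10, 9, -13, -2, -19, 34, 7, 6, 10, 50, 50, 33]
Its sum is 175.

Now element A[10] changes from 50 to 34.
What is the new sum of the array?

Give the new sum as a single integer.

Old value at index 10: 50
New value at index 10: 34
Delta = 34 - 50 = -16
New sum = old_sum + delta = 175 + (-16) = 159

Answer: 159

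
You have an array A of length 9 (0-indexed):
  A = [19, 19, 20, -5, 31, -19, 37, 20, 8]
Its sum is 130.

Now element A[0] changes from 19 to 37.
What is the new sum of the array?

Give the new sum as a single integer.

Answer: 148

Derivation:
Old value at index 0: 19
New value at index 0: 37
Delta = 37 - 19 = 18
New sum = old_sum + delta = 130 + (18) = 148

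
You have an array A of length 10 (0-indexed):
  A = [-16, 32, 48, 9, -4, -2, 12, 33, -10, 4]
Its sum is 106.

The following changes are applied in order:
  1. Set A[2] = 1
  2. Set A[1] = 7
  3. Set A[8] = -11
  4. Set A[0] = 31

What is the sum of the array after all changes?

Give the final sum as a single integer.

Answer: 80

Derivation:
Initial sum: 106
Change 1: A[2] 48 -> 1, delta = -47, sum = 59
Change 2: A[1] 32 -> 7, delta = -25, sum = 34
Change 3: A[8] -10 -> -11, delta = -1, sum = 33
Change 4: A[0] -16 -> 31, delta = 47, sum = 80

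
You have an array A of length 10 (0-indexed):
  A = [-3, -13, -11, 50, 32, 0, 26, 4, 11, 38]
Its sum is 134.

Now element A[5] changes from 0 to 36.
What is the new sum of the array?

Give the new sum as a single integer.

Old value at index 5: 0
New value at index 5: 36
Delta = 36 - 0 = 36
New sum = old_sum + delta = 134 + (36) = 170

Answer: 170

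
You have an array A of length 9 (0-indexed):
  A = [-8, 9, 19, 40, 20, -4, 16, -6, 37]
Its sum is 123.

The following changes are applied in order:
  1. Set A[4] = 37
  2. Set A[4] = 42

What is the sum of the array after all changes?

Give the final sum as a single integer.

Answer: 145

Derivation:
Initial sum: 123
Change 1: A[4] 20 -> 37, delta = 17, sum = 140
Change 2: A[4] 37 -> 42, delta = 5, sum = 145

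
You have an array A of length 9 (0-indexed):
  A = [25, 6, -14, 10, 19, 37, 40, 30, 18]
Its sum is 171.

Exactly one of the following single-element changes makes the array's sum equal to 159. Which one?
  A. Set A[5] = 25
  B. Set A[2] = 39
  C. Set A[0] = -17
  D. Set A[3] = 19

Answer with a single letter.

Option A: A[5] 37->25, delta=-12, new_sum=171+(-12)=159 <-- matches target
Option B: A[2] -14->39, delta=53, new_sum=171+(53)=224
Option C: A[0] 25->-17, delta=-42, new_sum=171+(-42)=129
Option D: A[3] 10->19, delta=9, new_sum=171+(9)=180

Answer: A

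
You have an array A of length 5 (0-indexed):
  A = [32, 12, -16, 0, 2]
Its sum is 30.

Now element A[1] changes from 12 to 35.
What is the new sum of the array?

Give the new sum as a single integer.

Old value at index 1: 12
New value at index 1: 35
Delta = 35 - 12 = 23
New sum = old_sum + delta = 30 + (23) = 53

Answer: 53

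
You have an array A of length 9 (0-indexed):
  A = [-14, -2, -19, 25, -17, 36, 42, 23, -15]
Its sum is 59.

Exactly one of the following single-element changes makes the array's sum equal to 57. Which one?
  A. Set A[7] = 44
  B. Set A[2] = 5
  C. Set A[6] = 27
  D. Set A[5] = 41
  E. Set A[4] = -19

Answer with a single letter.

Option A: A[7] 23->44, delta=21, new_sum=59+(21)=80
Option B: A[2] -19->5, delta=24, new_sum=59+(24)=83
Option C: A[6] 42->27, delta=-15, new_sum=59+(-15)=44
Option D: A[5] 36->41, delta=5, new_sum=59+(5)=64
Option E: A[4] -17->-19, delta=-2, new_sum=59+(-2)=57 <-- matches target

Answer: E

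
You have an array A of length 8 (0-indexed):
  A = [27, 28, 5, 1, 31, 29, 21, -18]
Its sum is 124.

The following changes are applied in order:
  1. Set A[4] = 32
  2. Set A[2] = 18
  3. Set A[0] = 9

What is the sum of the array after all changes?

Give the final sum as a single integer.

Initial sum: 124
Change 1: A[4] 31 -> 32, delta = 1, sum = 125
Change 2: A[2] 5 -> 18, delta = 13, sum = 138
Change 3: A[0] 27 -> 9, delta = -18, sum = 120

Answer: 120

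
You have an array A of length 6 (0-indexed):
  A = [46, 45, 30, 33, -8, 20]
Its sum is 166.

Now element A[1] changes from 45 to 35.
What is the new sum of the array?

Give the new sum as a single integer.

Old value at index 1: 45
New value at index 1: 35
Delta = 35 - 45 = -10
New sum = old_sum + delta = 166 + (-10) = 156

Answer: 156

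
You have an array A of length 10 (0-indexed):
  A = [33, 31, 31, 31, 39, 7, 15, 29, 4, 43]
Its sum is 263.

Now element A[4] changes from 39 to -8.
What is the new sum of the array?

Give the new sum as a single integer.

Answer: 216

Derivation:
Old value at index 4: 39
New value at index 4: -8
Delta = -8 - 39 = -47
New sum = old_sum + delta = 263 + (-47) = 216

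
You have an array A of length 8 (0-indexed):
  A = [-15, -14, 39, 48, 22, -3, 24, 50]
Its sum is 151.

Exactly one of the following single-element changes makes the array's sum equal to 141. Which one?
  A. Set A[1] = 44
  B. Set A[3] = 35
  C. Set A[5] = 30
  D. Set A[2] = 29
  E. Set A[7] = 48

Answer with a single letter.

Answer: D

Derivation:
Option A: A[1] -14->44, delta=58, new_sum=151+(58)=209
Option B: A[3] 48->35, delta=-13, new_sum=151+(-13)=138
Option C: A[5] -3->30, delta=33, new_sum=151+(33)=184
Option D: A[2] 39->29, delta=-10, new_sum=151+(-10)=141 <-- matches target
Option E: A[7] 50->48, delta=-2, new_sum=151+(-2)=149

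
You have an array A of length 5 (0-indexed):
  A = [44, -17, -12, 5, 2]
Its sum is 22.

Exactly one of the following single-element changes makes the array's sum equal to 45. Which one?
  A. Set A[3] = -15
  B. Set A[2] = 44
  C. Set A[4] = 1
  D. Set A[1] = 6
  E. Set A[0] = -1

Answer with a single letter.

Option A: A[3] 5->-15, delta=-20, new_sum=22+(-20)=2
Option B: A[2] -12->44, delta=56, new_sum=22+(56)=78
Option C: A[4] 2->1, delta=-1, new_sum=22+(-1)=21
Option D: A[1] -17->6, delta=23, new_sum=22+(23)=45 <-- matches target
Option E: A[0] 44->-1, delta=-45, new_sum=22+(-45)=-23

Answer: D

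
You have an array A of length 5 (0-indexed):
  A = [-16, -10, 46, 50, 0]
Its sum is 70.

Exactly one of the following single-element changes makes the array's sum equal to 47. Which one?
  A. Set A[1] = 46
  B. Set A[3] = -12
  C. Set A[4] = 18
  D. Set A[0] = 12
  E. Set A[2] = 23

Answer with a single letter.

Answer: E

Derivation:
Option A: A[1] -10->46, delta=56, new_sum=70+(56)=126
Option B: A[3] 50->-12, delta=-62, new_sum=70+(-62)=8
Option C: A[4] 0->18, delta=18, new_sum=70+(18)=88
Option D: A[0] -16->12, delta=28, new_sum=70+(28)=98
Option E: A[2] 46->23, delta=-23, new_sum=70+(-23)=47 <-- matches target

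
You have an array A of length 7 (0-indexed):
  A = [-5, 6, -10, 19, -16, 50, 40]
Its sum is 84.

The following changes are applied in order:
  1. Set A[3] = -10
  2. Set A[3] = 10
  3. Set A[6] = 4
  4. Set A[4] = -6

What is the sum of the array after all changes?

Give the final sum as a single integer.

Answer: 49

Derivation:
Initial sum: 84
Change 1: A[3] 19 -> -10, delta = -29, sum = 55
Change 2: A[3] -10 -> 10, delta = 20, sum = 75
Change 3: A[6] 40 -> 4, delta = -36, sum = 39
Change 4: A[4] -16 -> -6, delta = 10, sum = 49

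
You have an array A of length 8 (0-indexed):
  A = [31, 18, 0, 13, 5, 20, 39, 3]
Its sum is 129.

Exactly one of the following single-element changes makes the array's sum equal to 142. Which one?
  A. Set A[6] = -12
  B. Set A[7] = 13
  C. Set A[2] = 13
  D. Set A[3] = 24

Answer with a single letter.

Answer: C

Derivation:
Option A: A[6] 39->-12, delta=-51, new_sum=129+(-51)=78
Option B: A[7] 3->13, delta=10, new_sum=129+(10)=139
Option C: A[2] 0->13, delta=13, new_sum=129+(13)=142 <-- matches target
Option D: A[3] 13->24, delta=11, new_sum=129+(11)=140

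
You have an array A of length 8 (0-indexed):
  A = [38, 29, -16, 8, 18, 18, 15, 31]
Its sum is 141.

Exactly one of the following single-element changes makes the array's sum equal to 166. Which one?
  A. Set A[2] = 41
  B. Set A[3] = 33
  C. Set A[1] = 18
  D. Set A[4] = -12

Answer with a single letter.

Answer: B

Derivation:
Option A: A[2] -16->41, delta=57, new_sum=141+(57)=198
Option B: A[3] 8->33, delta=25, new_sum=141+(25)=166 <-- matches target
Option C: A[1] 29->18, delta=-11, new_sum=141+(-11)=130
Option D: A[4] 18->-12, delta=-30, new_sum=141+(-30)=111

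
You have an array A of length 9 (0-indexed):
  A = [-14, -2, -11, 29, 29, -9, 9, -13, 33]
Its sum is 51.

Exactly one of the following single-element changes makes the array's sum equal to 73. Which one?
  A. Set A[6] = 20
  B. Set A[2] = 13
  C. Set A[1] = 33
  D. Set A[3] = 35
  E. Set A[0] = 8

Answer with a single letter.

Answer: E

Derivation:
Option A: A[6] 9->20, delta=11, new_sum=51+(11)=62
Option B: A[2] -11->13, delta=24, new_sum=51+(24)=75
Option C: A[1] -2->33, delta=35, new_sum=51+(35)=86
Option D: A[3] 29->35, delta=6, new_sum=51+(6)=57
Option E: A[0] -14->8, delta=22, new_sum=51+(22)=73 <-- matches target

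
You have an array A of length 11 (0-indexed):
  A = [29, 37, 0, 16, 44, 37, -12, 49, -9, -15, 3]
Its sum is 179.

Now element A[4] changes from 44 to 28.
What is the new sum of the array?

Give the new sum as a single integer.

Answer: 163

Derivation:
Old value at index 4: 44
New value at index 4: 28
Delta = 28 - 44 = -16
New sum = old_sum + delta = 179 + (-16) = 163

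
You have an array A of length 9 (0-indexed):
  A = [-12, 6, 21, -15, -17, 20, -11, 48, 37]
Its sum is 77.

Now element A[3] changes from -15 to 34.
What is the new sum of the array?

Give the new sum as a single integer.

Answer: 126

Derivation:
Old value at index 3: -15
New value at index 3: 34
Delta = 34 - -15 = 49
New sum = old_sum + delta = 77 + (49) = 126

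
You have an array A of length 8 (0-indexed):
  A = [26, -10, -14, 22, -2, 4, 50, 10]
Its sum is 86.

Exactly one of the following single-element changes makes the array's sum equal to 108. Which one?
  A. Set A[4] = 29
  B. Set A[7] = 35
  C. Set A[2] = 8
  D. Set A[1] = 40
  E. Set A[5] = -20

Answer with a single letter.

Answer: C

Derivation:
Option A: A[4] -2->29, delta=31, new_sum=86+(31)=117
Option B: A[7] 10->35, delta=25, new_sum=86+(25)=111
Option C: A[2] -14->8, delta=22, new_sum=86+(22)=108 <-- matches target
Option D: A[1] -10->40, delta=50, new_sum=86+(50)=136
Option E: A[5] 4->-20, delta=-24, new_sum=86+(-24)=62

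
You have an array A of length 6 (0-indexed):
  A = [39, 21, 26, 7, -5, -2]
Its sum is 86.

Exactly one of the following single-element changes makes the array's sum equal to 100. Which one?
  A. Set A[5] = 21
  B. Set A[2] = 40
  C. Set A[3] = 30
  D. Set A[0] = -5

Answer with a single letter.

Answer: B

Derivation:
Option A: A[5] -2->21, delta=23, new_sum=86+(23)=109
Option B: A[2] 26->40, delta=14, new_sum=86+(14)=100 <-- matches target
Option C: A[3] 7->30, delta=23, new_sum=86+(23)=109
Option D: A[0] 39->-5, delta=-44, new_sum=86+(-44)=42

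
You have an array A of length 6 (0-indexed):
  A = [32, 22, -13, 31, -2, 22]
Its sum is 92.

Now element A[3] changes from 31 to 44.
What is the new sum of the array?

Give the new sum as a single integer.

Answer: 105

Derivation:
Old value at index 3: 31
New value at index 3: 44
Delta = 44 - 31 = 13
New sum = old_sum + delta = 92 + (13) = 105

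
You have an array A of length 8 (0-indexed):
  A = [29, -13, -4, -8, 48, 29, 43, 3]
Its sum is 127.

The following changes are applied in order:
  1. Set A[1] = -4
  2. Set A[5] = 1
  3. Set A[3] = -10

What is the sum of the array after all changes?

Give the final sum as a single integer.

Initial sum: 127
Change 1: A[1] -13 -> -4, delta = 9, sum = 136
Change 2: A[5] 29 -> 1, delta = -28, sum = 108
Change 3: A[3] -8 -> -10, delta = -2, sum = 106

Answer: 106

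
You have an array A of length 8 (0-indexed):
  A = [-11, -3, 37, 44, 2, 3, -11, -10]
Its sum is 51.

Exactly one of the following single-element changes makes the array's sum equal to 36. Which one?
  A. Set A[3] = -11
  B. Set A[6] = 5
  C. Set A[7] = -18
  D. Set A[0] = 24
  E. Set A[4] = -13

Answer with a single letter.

Answer: E

Derivation:
Option A: A[3] 44->-11, delta=-55, new_sum=51+(-55)=-4
Option B: A[6] -11->5, delta=16, new_sum=51+(16)=67
Option C: A[7] -10->-18, delta=-8, new_sum=51+(-8)=43
Option D: A[0] -11->24, delta=35, new_sum=51+(35)=86
Option E: A[4] 2->-13, delta=-15, new_sum=51+(-15)=36 <-- matches target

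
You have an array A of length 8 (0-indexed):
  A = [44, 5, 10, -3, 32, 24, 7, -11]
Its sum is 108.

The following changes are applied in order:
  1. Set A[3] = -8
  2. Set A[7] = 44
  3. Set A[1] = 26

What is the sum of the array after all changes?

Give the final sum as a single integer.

Initial sum: 108
Change 1: A[3] -3 -> -8, delta = -5, sum = 103
Change 2: A[7] -11 -> 44, delta = 55, sum = 158
Change 3: A[1] 5 -> 26, delta = 21, sum = 179

Answer: 179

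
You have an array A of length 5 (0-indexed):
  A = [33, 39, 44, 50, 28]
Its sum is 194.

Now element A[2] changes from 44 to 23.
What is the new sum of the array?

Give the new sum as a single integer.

Old value at index 2: 44
New value at index 2: 23
Delta = 23 - 44 = -21
New sum = old_sum + delta = 194 + (-21) = 173

Answer: 173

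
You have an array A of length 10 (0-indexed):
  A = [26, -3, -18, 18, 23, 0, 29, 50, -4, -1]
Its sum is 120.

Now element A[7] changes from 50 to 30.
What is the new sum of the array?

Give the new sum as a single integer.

Old value at index 7: 50
New value at index 7: 30
Delta = 30 - 50 = -20
New sum = old_sum + delta = 120 + (-20) = 100

Answer: 100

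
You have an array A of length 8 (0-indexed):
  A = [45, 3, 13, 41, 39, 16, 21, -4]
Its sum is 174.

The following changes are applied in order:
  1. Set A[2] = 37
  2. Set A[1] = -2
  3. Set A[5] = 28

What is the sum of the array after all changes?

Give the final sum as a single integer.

Answer: 205

Derivation:
Initial sum: 174
Change 1: A[2] 13 -> 37, delta = 24, sum = 198
Change 2: A[1] 3 -> -2, delta = -5, sum = 193
Change 3: A[5] 16 -> 28, delta = 12, sum = 205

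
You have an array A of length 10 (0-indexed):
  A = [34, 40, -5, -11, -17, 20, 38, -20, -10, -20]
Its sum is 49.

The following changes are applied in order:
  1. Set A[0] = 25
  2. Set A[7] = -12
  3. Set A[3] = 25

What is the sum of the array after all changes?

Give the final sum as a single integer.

Answer: 84

Derivation:
Initial sum: 49
Change 1: A[0] 34 -> 25, delta = -9, sum = 40
Change 2: A[7] -20 -> -12, delta = 8, sum = 48
Change 3: A[3] -11 -> 25, delta = 36, sum = 84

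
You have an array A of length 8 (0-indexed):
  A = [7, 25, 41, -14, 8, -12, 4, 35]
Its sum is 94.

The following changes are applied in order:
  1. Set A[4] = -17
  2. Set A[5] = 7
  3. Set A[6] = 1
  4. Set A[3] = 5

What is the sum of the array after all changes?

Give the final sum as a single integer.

Answer: 104

Derivation:
Initial sum: 94
Change 1: A[4] 8 -> -17, delta = -25, sum = 69
Change 2: A[5] -12 -> 7, delta = 19, sum = 88
Change 3: A[6] 4 -> 1, delta = -3, sum = 85
Change 4: A[3] -14 -> 5, delta = 19, sum = 104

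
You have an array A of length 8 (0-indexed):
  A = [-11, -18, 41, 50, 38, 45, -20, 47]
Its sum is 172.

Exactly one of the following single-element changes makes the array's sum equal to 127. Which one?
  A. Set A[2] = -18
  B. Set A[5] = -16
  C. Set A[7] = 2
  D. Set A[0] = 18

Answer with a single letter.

Option A: A[2] 41->-18, delta=-59, new_sum=172+(-59)=113
Option B: A[5] 45->-16, delta=-61, new_sum=172+(-61)=111
Option C: A[7] 47->2, delta=-45, new_sum=172+(-45)=127 <-- matches target
Option D: A[0] -11->18, delta=29, new_sum=172+(29)=201

Answer: C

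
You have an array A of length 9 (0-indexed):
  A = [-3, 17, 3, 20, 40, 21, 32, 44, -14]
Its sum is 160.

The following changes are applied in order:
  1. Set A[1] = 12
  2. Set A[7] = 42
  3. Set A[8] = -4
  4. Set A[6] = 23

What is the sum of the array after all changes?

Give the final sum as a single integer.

Answer: 154

Derivation:
Initial sum: 160
Change 1: A[1] 17 -> 12, delta = -5, sum = 155
Change 2: A[7] 44 -> 42, delta = -2, sum = 153
Change 3: A[8] -14 -> -4, delta = 10, sum = 163
Change 4: A[6] 32 -> 23, delta = -9, sum = 154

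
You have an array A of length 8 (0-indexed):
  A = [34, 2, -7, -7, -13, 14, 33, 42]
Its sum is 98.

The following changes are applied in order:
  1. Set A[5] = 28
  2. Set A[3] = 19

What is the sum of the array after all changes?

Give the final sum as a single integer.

Initial sum: 98
Change 1: A[5] 14 -> 28, delta = 14, sum = 112
Change 2: A[3] -7 -> 19, delta = 26, sum = 138

Answer: 138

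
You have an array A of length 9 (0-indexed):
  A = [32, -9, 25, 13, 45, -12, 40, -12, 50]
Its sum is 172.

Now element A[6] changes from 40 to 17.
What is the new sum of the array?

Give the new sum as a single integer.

Old value at index 6: 40
New value at index 6: 17
Delta = 17 - 40 = -23
New sum = old_sum + delta = 172 + (-23) = 149

Answer: 149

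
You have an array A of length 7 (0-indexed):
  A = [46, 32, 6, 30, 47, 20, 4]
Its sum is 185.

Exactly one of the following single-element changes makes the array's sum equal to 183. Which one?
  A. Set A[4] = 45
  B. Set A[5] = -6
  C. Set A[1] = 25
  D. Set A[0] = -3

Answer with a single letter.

Option A: A[4] 47->45, delta=-2, new_sum=185+(-2)=183 <-- matches target
Option B: A[5] 20->-6, delta=-26, new_sum=185+(-26)=159
Option C: A[1] 32->25, delta=-7, new_sum=185+(-7)=178
Option D: A[0] 46->-3, delta=-49, new_sum=185+(-49)=136

Answer: A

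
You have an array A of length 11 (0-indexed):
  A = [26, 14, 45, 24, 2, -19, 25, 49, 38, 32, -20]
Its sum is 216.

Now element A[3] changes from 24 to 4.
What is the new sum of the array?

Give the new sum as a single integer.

Answer: 196

Derivation:
Old value at index 3: 24
New value at index 3: 4
Delta = 4 - 24 = -20
New sum = old_sum + delta = 216 + (-20) = 196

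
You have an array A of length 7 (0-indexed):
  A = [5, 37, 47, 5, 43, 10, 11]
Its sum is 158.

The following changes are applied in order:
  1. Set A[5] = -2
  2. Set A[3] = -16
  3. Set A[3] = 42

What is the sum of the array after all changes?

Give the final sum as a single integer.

Initial sum: 158
Change 1: A[5] 10 -> -2, delta = -12, sum = 146
Change 2: A[3] 5 -> -16, delta = -21, sum = 125
Change 3: A[3] -16 -> 42, delta = 58, sum = 183

Answer: 183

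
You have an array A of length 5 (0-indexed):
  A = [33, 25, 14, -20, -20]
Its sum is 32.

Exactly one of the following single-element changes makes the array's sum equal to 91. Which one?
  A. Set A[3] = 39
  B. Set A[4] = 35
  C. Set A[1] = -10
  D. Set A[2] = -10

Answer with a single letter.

Option A: A[3] -20->39, delta=59, new_sum=32+(59)=91 <-- matches target
Option B: A[4] -20->35, delta=55, new_sum=32+(55)=87
Option C: A[1] 25->-10, delta=-35, new_sum=32+(-35)=-3
Option D: A[2] 14->-10, delta=-24, new_sum=32+(-24)=8

Answer: A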